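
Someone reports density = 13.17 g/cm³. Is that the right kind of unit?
Yes

density has SI base units: kg / m^3
g/cm³ reduces to the same SI base units, so it is a valid unit for density.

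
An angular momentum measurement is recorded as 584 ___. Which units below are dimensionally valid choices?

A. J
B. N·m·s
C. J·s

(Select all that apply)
B, C

angular momentum has SI base units: kg * m^2 / s

Checking each option against kg * m^2 / s:
  A. J: ✗ does not match
  B. N·m·s: ✓ matches
  C. J·s: ✓ matches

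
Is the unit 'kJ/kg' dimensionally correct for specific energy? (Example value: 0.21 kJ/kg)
Yes

specific energy has SI base units: m^2 / s^2
kJ/kg reduces to the same SI base units, so it is a valid unit for specific energy.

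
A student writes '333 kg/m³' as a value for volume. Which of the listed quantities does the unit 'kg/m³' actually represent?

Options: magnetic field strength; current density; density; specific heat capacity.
density

volume should have units dimensionally equivalent to m^3 (e.g. m³).
The given unit 'kg/m³' reduces to kg / m^3. Of the listed options, that is the dimensionality of density.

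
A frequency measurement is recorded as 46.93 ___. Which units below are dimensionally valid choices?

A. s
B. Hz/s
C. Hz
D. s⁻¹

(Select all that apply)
C, D

frequency has SI base units: 1 / s

Checking each option against 1 / s:
  A. s: ✗ does not match
  B. Hz/s: ✗ does not match
  C. Hz: ✓ matches
  D. s⁻¹: ✓ matches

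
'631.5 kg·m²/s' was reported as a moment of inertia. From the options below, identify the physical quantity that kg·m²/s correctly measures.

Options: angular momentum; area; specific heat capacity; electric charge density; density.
angular momentum

moment of inertia should have units dimensionally equivalent to kg * m^2 (e.g. kg·m²).
The given unit 'kg·m²/s' reduces to kg * m^2 / s. Of the listed options, that is the dimensionality of angular momentum.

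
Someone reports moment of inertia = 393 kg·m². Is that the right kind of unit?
Yes

moment of inertia has SI base units: kg * m^2
kg·m² reduces to the same SI base units, so it is a valid unit for moment of inertia.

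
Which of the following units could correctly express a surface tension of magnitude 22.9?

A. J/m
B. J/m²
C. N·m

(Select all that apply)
B

surface tension has SI base units: kg / s^2

Checking each option against kg / s^2:
  A. J/m: ✗ does not match
  B. J/m²: ✓ matches
  C. N·m: ✗ does not match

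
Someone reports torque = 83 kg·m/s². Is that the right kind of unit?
No

torque has SI base units: kg * m^2 / s^2
kg·m/s² does NOT reduce to kg * m^2 / s^2; a valid unit for torque would be e.g. N·m.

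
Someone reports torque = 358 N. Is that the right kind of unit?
No

torque has SI base units: kg * m^2 / s^2
N does NOT reduce to kg * m^2 / s^2; a valid unit for torque would be e.g. N·m.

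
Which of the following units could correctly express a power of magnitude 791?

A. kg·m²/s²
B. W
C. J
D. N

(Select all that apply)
B

power has SI base units: kg * m^2 / s^3

Checking each option against kg * m^2 / s^3:
  A. kg·m²/s²: ✗ does not match
  B. W: ✓ matches
  C. J: ✗ does not match
  D. N: ✗ does not match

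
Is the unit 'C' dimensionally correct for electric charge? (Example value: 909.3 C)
Yes

electric charge has SI base units: A * s
C reduces to the same SI base units, so it is a valid unit for electric charge.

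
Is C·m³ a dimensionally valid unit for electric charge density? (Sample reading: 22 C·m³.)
No

electric charge density has SI base units: A * s / m^3
C·m³ does NOT reduce to A * s / m^3; a valid unit for electric charge density would be e.g. C/m³.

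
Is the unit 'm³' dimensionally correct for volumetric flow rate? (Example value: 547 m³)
No

volumetric flow rate has SI base units: m^3 / s
m³ does NOT reduce to m^3 / s; a valid unit for volumetric flow rate would be e.g. m³/s.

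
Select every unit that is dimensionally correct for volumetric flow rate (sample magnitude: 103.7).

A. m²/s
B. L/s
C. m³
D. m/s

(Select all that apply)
B

volumetric flow rate has SI base units: m^3 / s

Checking each option against m^3 / s:
  A. m²/s: ✗ does not match
  B. L/s: ✓ matches
  C. m³: ✗ does not match
  D. m/s: ✗ does not match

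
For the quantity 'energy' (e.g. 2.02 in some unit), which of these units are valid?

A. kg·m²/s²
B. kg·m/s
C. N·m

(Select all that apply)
A, C

energy has SI base units: kg * m^2 / s^2

Checking each option against kg * m^2 / s^2:
  A. kg·m²/s²: ✓ matches
  B. kg·m/s: ✗ does not match
  C. N·m: ✓ matches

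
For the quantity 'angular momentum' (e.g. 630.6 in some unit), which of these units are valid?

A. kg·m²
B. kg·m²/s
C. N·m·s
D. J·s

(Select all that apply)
B, C, D

angular momentum has SI base units: kg * m^2 / s

Checking each option against kg * m^2 / s:
  A. kg·m²: ✗ does not match
  B. kg·m²/s: ✓ matches
  C. N·m·s: ✓ matches
  D. J·s: ✓ matches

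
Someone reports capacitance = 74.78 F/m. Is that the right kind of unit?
No

capacitance has SI base units: A^2 * s^4 / (kg * m^2)
F/m does NOT reduce to A^2 * s^4 / (kg * m^2); a valid unit for capacitance would be e.g. F.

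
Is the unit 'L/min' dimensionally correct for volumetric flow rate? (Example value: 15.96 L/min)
Yes

volumetric flow rate has SI base units: m^3 / s
L/min reduces to the same SI base units, so it is a valid unit for volumetric flow rate.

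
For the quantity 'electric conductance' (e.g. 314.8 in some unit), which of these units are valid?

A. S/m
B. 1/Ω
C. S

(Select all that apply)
B, C

electric conductance has SI base units: A^2 * s^3 / (kg * m^2)

Checking each option against A^2 * s^3 / (kg * m^2):
  A. S/m: ✗ does not match
  B. 1/Ω: ✓ matches
  C. S: ✓ matches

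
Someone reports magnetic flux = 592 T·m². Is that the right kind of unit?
Yes

magnetic flux has SI base units: kg * m^2 / (A * s^2)
T·m² reduces to the same SI base units, so it is a valid unit for magnetic flux.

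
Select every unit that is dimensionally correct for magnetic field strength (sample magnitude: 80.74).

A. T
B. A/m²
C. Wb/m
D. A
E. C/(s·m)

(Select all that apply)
E

magnetic field strength has SI base units: A / m

Checking each option against A / m:
  A. T: ✗ does not match
  B. A/m²: ✗ does not match
  C. Wb/m: ✗ does not match
  D. A: ✗ does not match
  E. C/(s·m): ✓ matches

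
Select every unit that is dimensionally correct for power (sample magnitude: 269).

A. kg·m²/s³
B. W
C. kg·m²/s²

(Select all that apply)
A, B

power has SI base units: kg * m^2 / s^3

Checking each option against kg * m^2 / s^3:
  A. kg·m²/s³: ✓ matches
  B. W: ✓ matches
  C. kg·m²/s²: ✗ does not match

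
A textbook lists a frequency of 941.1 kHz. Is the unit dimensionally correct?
Yes

frequency has SI base units: 1 / s
kHz reduces to the same SI base units, so it is a valid unit for frequency.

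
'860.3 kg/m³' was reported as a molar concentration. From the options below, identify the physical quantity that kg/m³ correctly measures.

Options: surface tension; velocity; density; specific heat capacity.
density

molar concentration should have units dimensionally equivalent to mol / m^3 (e.g. mol/m³).
The given unit 'kg/m³' reduces to kg / m^3. Of the listed options, that is the dimensionality of density.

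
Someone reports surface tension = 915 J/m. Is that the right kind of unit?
No

surface tension has SI base units: kg / s^2
J/m does NOT reduce to kg / s^2; a valid unit for surface tension would be e.g. N/m.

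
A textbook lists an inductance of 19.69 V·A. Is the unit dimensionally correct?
No

inductance has SI base units: kg * m^2 / (A^2 * s^2)
V·A does NOT reduce to kg * m^2 / (A^2 * s^2); a valid unit for inductance would be e.g. H.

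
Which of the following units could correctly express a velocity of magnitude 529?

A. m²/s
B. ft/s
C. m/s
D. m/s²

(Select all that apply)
B, C

velocity has SI base units: m / s

Checking each option against m / s:
  A. m²/s: ✗ does not match
  B. ft/s: ✓ matches
  C. m/s: ✓ matches
  D. m/s²: ✗ does not match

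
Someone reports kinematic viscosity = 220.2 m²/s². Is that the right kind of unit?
No

kinematic viscosity has SI base units: m^2 / s
m²/s² does NOT reduce to m^2 / s; a valid unit for kinematic viscosity would be e.g. m²/s.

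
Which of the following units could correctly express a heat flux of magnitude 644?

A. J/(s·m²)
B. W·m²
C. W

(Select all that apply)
A

heat flux has SI base units: kg / s^3

Checking each option against kg / s^3:
  A. J/(s·m²): ✓ matches
  B. W·m²: ✗ does not match
  C. W: ✗ does not match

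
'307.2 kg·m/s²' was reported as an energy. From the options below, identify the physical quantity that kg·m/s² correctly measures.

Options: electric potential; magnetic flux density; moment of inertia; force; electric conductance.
force

energy should have units dimensionally equivalent to kg * m^2 / s^2 (e.g. J).
The given unit 'kg·m/s²' reduces to kg * m / s^2. Of the listed options, that is the dimensionality of force.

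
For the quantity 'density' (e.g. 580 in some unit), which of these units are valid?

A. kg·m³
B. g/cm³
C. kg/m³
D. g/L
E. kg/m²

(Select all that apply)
B, C, D

density has SI base units: kg / m^3

Checking each option against kg / m^3:
  A. kg·m³: ✗ does not match
  B. g/cm³: ✓ matches
  C. kg/m³: ✓ matches
  D. g/L: ✓ matches
  E. kg/m²: ✗ does not match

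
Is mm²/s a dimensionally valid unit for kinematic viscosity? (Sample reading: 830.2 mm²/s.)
Yes

kinematic viscosity has SI base units: m^2 / s
mm²/s reduces to the same SI base units, so it is a valid unit for kinematic viscosity.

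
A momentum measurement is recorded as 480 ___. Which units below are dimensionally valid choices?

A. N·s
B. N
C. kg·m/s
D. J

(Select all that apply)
A, C

momentum has SI base units: kg * m / s

Checking each option against kg * m / s:
  A. N·s: ✓ matches
  B. N: ✗ does not match
  C. kg·m/s: ✓ matches
  D. J: ✗ does not match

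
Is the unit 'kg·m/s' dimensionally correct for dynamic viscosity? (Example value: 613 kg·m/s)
No

dynamic viscosity has SI base units: kg / (m * s)
kg·m/s does NOT reduce to kg / (m * s); a valid unit for dynamic viscosity would be e.g. Pa·s.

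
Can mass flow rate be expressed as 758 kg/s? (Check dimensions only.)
Yes

mass flow rate has SI base units: kg / s
kg/s reduces to the same SI base units, so it is a valid unit for mass flow rate.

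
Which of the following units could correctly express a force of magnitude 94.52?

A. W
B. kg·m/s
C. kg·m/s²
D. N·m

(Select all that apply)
C

force has SI base units: kg * m / s^2

Checking each option against kg * m / s^2:
  A. W: ✗ does not match
  B. kg·m/s: ✗ does not match
  C. kg·m/s²: ✓ matches
  D. N·m: ✗ does not match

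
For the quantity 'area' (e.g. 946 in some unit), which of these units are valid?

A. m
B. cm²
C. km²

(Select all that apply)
B, C

area has SI base units: m^2

Checking each option against m^2:
  A. m: ✗ does not match
  B. cm²: ✓ matches
  C. km²: ✓ matches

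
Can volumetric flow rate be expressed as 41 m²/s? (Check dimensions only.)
No

volumetric flow rate has SI base units: m^3 / s
m²/s does NOT reduce to m^3 / s; a valid unit for volumetric flow rate would be e.g. m³/s.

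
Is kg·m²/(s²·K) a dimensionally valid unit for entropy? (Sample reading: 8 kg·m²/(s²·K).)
Yes

entropy has SI base units: kg * m^2 / (s^2 * K)
kg·m²/(s²·K) reduces to the same SI base units, so it is a valid unit for entropy.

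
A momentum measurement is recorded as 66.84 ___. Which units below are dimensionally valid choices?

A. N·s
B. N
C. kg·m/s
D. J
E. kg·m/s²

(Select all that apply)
A, C

momentum has SI base units: kg * m / s

Checking each option against kg * m / s:
  A. N·s: ✓ matches
  B. N: ✗ does not match
  C. kg·m/s: ✓ matches
  D. J: ✗ does not match
  E. kg·m/s²: ✗ does not match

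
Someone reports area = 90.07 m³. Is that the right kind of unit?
No

area has SI base units: m^2
m³ does NOT reduce to m^2; a valid unit for area would be e.g. m².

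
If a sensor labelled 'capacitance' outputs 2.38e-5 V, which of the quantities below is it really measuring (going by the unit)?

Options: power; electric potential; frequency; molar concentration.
electric potential

capacitance should have units dimensionally equivalent to A^2 * s^4 / (kg * m^2) (e.g. F).
The given unit 'V' reduces to kg * m^2 / (A * s^3). Of the listed options, that is the dimensionality of electric potential.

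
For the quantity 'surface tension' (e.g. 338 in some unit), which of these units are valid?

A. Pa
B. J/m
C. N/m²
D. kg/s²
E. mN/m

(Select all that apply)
D, E

surface tension has SI base units: kg / s^2

Checking each option against kg / s^2:
  A. Pa: ✗ does not match
  B. J/m: ✗ does not match
  C. N/m²: ✗ does not match
  D. kg/s²: ✓ matches
  E. mN/m: ✓ matches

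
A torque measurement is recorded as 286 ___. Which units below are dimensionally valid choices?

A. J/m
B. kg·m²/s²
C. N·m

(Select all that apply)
B, C

torque has SI base units: kg * m^2 / s^2

Checking each option against kg * m^2 / s^2:
  A. J/m: ✗ does not match
  B. kg·m²/s²: ✓ matches
  C. N·m: ✓ matches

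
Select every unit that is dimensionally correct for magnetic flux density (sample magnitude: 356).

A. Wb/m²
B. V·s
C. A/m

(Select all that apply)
A

magnetic flux density has SI base units: kg / (A * s^2)

Checking each option against kg / (A * s^2):
  A. Wb/m²: ✓ matches
  B. V·s: ✗ does not match
  C. A/m: ✗ does not match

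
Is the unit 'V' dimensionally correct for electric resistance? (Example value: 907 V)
No

electric resistance has SI base units: kg * m^2 / (A^2 * s^3)
V does NOT reduce to kg * m^2 / (A^2 * s^3); a valid unit for electric resistance would be e.g. Ω.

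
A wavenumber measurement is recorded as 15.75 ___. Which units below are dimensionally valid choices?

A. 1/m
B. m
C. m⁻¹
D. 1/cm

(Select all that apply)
A, C, D

wavenumber has SI base units: 1 / m

Checking each option against 1 / m:
  A. 1/m: ✓ matches
  B. m: ✗ does not match
  C. m⁻¹: ✓ matches
  D. 1/cm: ✓ matches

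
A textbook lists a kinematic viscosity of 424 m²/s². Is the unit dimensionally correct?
No

kinematic viscosity has SI base units: m^2 / s
m²/s² does NOT reduce to m^2 / s; a valid unit for kinematic viscosity would be e.g. m²/s.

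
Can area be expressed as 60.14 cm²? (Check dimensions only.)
Yes

area has SI base units: m^2
cm² reduces to the same SI base units, so it is a valid unit for area.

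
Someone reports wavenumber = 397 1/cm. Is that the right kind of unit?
Yes

wavenumber has SI base units: 1 / m
1/cm reduces to the same SI base units, so it is a valid unit for wavenumber.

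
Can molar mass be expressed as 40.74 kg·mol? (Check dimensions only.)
No

molar mass has SI base units: kg / mol
kg·mol does NOT reduce to kg / mol; a valid unit for molar mass would be e.g. kg/mol.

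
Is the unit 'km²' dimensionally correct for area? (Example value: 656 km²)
Yes

area has SI base units: m^2
km² reduces to the same SI base units, so it is a valid unit for area.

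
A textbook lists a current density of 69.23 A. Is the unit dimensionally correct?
No

current density has SI base units: A / m^2
A does NOT reduce to A / m^2; a valid unit for current density would be e.g. A/m².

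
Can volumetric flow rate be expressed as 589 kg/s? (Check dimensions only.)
No

volumetric flow rate has SI base units: m^3 / s
kg/s does NOT reduce to m^3 / s; a valid unit for volumetric flow rate would be e.g. m³/s.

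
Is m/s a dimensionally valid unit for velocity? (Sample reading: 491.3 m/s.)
Yes

velocity has SI base units: m / s
m/s reduces to the same SI base units, so it is a valid unit for velocity.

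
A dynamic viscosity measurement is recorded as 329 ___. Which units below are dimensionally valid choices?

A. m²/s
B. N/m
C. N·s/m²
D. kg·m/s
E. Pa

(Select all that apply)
C

dynamic viscosity has SI base units: kg / (m * s)

Checking each option against kg / (m * s):
  A. m²/s: ✗ does not match
  B. N/m: ✗ does not match
  C. N·s/m²: ✓ matches
  D. kg·m/s: ✗ does not match
  E. Pa: ✗ does not match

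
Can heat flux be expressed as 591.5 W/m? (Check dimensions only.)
No

heat flux has SI base units: kg / s^3
W/m does NOT reduce to kg / s^3; a valid unit for heat flux would be e.g. W/m².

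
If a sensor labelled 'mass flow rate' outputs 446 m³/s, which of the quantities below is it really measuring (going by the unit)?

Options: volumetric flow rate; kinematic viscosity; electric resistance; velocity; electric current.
volumetric flow rate

mass flow rate should have units dimensionally equivalent to kg / s (e.g. kg/s).
The given unit 'm³/s' reduces to m^3 / s. Of the listed options, that is the dimensionality of volumetric flow rate.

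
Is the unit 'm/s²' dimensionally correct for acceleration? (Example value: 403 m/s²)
Yes

acceleration has SI base units: m / s^2
m/s² reduces to the same SI base units, so it is a valid unit for acceleration.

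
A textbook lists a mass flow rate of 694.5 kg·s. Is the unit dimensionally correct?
No

mass flow rate has SI base units: kg / s
kg·s does NOT reduce to kg / s; a valid unit for mass flow rate would be e.g. kg/s.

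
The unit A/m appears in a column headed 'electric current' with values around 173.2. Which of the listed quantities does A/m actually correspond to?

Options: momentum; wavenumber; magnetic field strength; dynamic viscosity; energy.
magnetic field strength

electric current should have units dimensionally equivalent to A (e.g. A).
The given unit 'A/m' reduces to A / m. Of the listed options, that is the dimensionality of magnetic field strength.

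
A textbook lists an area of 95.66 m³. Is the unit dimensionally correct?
No

area has SI base units: m^2
m³ does NOT reduce to m^2; a valid unit for area would be e.g. m².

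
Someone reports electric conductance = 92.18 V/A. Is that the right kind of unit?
No

electric conductance has SI base units: A^2 * s^3 / (kg * m^2)
V/A does NOT reduce to A^2 * s^3 / (kg * m^2); a valid unit for electric conductance would be e.g. S.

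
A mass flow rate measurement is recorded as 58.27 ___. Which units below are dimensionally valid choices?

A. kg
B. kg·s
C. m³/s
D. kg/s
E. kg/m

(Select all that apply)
D

mass flow rate has SI base units: kg / s

Checking each option against kg / s:
  A. kg: ✗ does not match
  B. kg·s: ✗ does not match
  C. m³/s: ✗ does not match
  D. kg/s: ✓ matches
  E. kg/m: ✗ does not match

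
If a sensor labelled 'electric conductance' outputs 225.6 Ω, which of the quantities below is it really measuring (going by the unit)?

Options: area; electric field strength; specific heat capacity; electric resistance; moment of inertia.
electric resistance

electric conductance should have units dimensionally equivalent to A^2 * s^3 / (kg * m^2) (e.g. S).
The given unit 'Ω' reduces to kg * m^2 / (A^2 * s^3). Of the listed options, that is the dimensionality of electric resistance.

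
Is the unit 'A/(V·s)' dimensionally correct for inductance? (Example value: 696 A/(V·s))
No

inductance has SI base units: kg * m^2 / (A^2 * s^2)
A/(V·s) does NOT reduce to kg * m^2 / (A^2 * s^2); a valid unit for inductance would be e.g. H.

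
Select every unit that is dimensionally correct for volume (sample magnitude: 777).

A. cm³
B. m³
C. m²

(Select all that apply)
A, B

volume has SI base units: m^3

Checking each option against m^3:
  A. cm³: ✓ matches
  B. m³: ✓ matches
  C. m²: ✗ does not match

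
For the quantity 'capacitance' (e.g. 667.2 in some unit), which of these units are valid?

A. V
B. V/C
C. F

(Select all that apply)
C

capacitance has SI base units: A^2 * s^4 / (kg * m^2)

Checking each option against A^2 * s^4 / (kg * m^2):
  A. V: ✗ does not match
  B. V/C: ✗ does not match
  C. F: ✓ matches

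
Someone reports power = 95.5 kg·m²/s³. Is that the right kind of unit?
Yes

power has SI base units: kg * m^2 / s^3
kg·m²/s³ reduces to the same SI base units, so it is a valid unit for power.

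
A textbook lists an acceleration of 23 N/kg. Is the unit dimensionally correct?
Yes

acceleration has SI base units: m / s^2
N/kg reduces to the same SI base units, so it is a valid unit for acceleration.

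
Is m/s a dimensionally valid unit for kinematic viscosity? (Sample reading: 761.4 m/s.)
No

kinematic viscosity has SI base units: m^2 / s
m/s does NOT reduce to m^2 / s; a valid unit for kinematic viscosity would be e.g. m²/s.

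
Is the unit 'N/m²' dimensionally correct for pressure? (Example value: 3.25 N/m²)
Yes

pressure has SI base units: kg / (m * s^2)
N/m² reduces to the same SI base units, so it is a valid unit for pressure.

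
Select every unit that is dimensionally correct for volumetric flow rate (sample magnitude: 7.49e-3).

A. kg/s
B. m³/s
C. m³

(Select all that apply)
B

volumetric flow rate has SI base units: m^3 / s

Checking each option against m^3 / s:
  A. kg/s: ✗ does not match
  B. m³/s: ✓ matches
  C. m³: ✗ does not match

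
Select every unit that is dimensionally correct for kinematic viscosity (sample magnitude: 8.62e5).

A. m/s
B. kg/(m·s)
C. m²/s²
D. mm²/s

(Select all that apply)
D

kinematic viscosity has SI base units: m^2 / s

Checking each option against m^2 / s:
  A. m/s: ✗ does not match
  B. kg/(m·s): ✗ does not match
  C. m²/s²: ✗ does not match
  D. mm²/s: ✓ matches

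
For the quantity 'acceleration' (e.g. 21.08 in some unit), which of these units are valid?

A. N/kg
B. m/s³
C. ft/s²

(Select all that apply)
A, C

acceleration has SI base units: m / s^2

Checking each option against m / s^2:
  A. N/kg: ✓ matches
  B. m/s³: ✗ does not match
  C. ft/s²: ✓ matches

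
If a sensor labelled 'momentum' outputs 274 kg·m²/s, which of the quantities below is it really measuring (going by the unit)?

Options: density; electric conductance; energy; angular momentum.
angular momentum

momentum should have units dimensionally equivalent to kg * m / s (e.g. kg·m/s).
The given unit 'kg·m²/s' reduces to kg * m^2 / s. Of the listed options, that is the dimensionality of angular momentum.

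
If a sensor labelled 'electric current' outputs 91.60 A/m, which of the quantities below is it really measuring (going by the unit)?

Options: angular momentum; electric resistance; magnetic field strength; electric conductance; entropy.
magnetic field strength

electric current should have units dimensionally equivalent to A (e.g. A).
The given unit 'A/m' reduces to A / m. Of the listed options, that is the dimensionality of magnetic field strength.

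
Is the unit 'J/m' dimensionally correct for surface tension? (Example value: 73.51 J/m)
No

surface tension has SI base units: kg / s^2
J/m does NOT reduce to kg / s^2; a valid unit for surface tension would be e.g. N/m.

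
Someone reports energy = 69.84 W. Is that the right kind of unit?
No

energy has SI base units: kg * m^2 / s^2
W does NOT reduce to kg * m^2 / s^2; a valid unit for energy would be e.g. J.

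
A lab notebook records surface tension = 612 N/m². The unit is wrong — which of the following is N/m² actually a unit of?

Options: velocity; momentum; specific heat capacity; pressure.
pressure

surface tension should have units dimensionally equivalent to kg / s^2 (e.g. N/m).
The given unit 'N/m²' reduces to kg / (m * s^2). Of the listed options, that is the dimensionality of pressure.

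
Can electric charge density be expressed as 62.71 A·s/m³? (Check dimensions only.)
Yes

electric charge density has SI base units: A * s / m^3
A·s/m³ reduces to the same SI base units, so it is a valid unit for electric charge density.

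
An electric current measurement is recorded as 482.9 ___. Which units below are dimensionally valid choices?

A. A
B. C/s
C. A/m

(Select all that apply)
A, B

electric current has SI base units: A

Checking each option against A:
  A. A: ✓ matches
  B. C/s: ✓ matches
  C. A/m: ✗ does not match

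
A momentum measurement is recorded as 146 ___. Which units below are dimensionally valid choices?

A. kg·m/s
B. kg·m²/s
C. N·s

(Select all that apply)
A, C

momentum has SI base units: kg * m / s

Checking each option against kg * m / s:
  A. kg·m/s: ✓ matches
  B. kg·m²/s: ✗ does not match
  C. N·s: ✓ matches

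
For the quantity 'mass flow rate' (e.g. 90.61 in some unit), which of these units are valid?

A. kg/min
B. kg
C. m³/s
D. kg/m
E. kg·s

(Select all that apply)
A

mass flow rate has SI base units: kg / s

Checking each option against kg / s:
  A. kg/min: ✓ matches
  B. kg: ✗ does not match
  C. m³/s: ✗ does not match
  D. kg/m: ✗ does not match
  E. kg·s: ✗ does not match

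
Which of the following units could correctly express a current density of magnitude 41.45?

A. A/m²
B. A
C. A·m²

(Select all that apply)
A

current density has SI base units: A / m^2

Checking each option against A / m^2:
  A. A/m²: ✓ matches
  B. A: ✗ does not match
  C. A·m²: ✗ does not match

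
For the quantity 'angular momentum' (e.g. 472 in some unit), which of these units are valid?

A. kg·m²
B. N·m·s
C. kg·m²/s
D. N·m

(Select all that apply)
B, C

angular momentum has SI base units: kg * m^2 / s

Checking each option against kg * m^2 / s:
  A. kg·m²: ✗ does not match
  B. N·m·s: ✓ matches
  C. kg·m²/s: ✓ matches
  D. N·m: ✗ does not match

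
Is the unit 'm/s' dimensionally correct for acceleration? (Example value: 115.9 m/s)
No

acceleration has SI base units: m / s^2
m/s does NOT reduce to m / s^2; a valid unit for acceleration would be e.g. m/s².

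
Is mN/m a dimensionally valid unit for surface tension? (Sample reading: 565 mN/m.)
Yes

surface tension has SI base units: kg / s^2
mN/m reduces to the same SI base units, so it is a valid unit for surface tension.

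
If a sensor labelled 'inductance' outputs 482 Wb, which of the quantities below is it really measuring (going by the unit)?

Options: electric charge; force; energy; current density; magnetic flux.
magnetic flux

inductance should have units dimensionally equivalent to kg * m^2 / (A^2 * s^2) (e.g. H).
The given unit 'Wb' reduces to kg * m^2 / (A * s^2). Of the listed options, that is the dimensionality of magnetic flux.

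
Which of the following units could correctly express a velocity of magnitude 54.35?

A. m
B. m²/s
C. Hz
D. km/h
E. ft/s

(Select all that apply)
D, E

velocity has SI base units: m / s

Checking each option against m / s:
  A. m: ✗ does not match
  B. m²/s: ✗ does not match
  C. Hz: ✗ does not match
  D. km/h: ✓ matches
  E. ft/s: ✓ matches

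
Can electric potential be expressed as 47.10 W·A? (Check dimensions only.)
No

electric potential has SI base units: kg * m^2 / (A * s^3)
W·A does NOT reduce to kg * m^2 / (A * s^3); a valid unit for electric potential would be e.g. V.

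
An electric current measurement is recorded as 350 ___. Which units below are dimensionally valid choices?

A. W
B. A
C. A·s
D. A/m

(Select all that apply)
B

electric current has SI base units: A

Checking each option against A:
  A. W: ✗ does not match
  B. A: ✓ matches
  C. A·s: ✗ does not match
  D. A/m: ✗ does not match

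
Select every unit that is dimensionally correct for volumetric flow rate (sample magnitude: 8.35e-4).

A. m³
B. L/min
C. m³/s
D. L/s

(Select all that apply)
B, C, D

volumetric flow rate has SI base units: m^3 / s

Checking each option against m^3 / s:
  A. m³: ✗ does not match
  B. L/min: ✓ matches
  C. m³/s: ✓ matches
  D. L/s: ✓ matches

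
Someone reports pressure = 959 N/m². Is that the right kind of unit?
Yes

pressure has SI base units: kg / (m * s^2)
N/m² reduces to the same SI base units, so it is a valid unit for pressure.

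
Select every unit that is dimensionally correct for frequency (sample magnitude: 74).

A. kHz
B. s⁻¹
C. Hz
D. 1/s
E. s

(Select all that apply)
A, B, C, D

frequency has SI base units: 1 / s

Checking each option against 1 / s:
  A. kHz: ✓ matches
  B. s⁻¹: ✓ matches
  C. Hz: ✓ matches
  D. 1/s: ✓ matches
  E. s: ✗ does not match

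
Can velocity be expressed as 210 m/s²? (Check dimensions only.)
No

velocity has SI base units: m / s
m/s² does NOT reduce to m / s; a valid unit for velocity would be e.g. m/s.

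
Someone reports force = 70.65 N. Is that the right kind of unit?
Yes

force has SI base units: kg * m / s^2
N reduces to the same SI base units, so it is a valid unit for force.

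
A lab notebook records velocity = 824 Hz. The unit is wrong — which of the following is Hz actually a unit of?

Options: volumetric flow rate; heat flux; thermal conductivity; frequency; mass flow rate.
frequency

velocity should have units dimensionally equivalent to m / s (e.g. m/s).
The given unit 'Hz' reduces to 1 / s. Of the listed options, that is the dimensionality of frequency.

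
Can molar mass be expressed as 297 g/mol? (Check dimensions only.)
Yes

molar mass has SI base units: kg / mol
g/mol reduces to the same SI base units, so it is a valid unit for molar mass.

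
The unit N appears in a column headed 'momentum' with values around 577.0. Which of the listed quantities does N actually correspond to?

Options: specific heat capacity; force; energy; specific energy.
force

momentum should have units dimensionally equivalent to kg * m / s (e.g. kg·m/s).
The given unit 'N' reduces to kg * m / s^2. Of the listed options, that is the dimensionality of force.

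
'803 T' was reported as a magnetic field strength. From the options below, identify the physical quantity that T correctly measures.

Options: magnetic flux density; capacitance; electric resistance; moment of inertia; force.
magnetic flux density

magnetic field strength should have units dimensionally equivalent to A / m (e.g. A/m).
The given unit 'T' reduces to kg / (A * s^2). Of the listed options, that is the dimensionality of magnetic flux density.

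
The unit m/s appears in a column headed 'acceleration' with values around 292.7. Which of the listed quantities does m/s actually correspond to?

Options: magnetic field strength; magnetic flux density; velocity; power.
velocity

acceleration should have units dimensionally equivalent to m / s^2 (e.g. m/s²).
The given unit 'm/s' reduces to m / s. Of the listed options, that is the dimensionality of velocity.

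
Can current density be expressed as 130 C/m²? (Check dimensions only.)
No

current density has SI base units: A / m^2
C/m² does NOT reduce to A / m^2; a valid unit for current density would be e.g. A/m².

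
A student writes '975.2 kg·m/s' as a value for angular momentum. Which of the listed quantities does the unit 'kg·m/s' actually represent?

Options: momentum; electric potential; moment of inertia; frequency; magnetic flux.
momentum

angular momentum should have units dimensionally equivalent to kg * m^2 / s (e.g. kg·m²/s).
The given unit 'kg·m/s' reduces to kg * m / s. Of the listed options, that is the dimensionality of momentum.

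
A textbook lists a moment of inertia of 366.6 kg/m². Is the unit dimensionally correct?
No

moment of inertia has SI base units: kg * m^2
kg/m² does NOT reduce to kg * m^2; a valid unit for moment of inertia would be e.g. kg·m².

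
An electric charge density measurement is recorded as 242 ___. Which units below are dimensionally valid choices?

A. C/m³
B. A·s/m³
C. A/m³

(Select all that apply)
A, B

electric charge density has SI base units: A * s / m^3

Checking each option against A * s / m^3:
  A. C/m³: ✓ matches
  B. A·s/m³: ✓ matches
  C. A/m³: ✗ does not match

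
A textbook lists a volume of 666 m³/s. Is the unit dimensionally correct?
No

volume has SI base units: m^3
m³/s does NOT reduce to m^3; a valid unit for volume would be e.g. m³.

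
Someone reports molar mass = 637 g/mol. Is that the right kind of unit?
Yes

molar mass has SI base units: kg / mol
g/mol reduces to the same SI base units, so it is a valid unit for molar mass.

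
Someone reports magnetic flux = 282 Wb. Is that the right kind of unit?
Yes

magnetic flux has SI base units: kg * m^2 / (A * s^2)
Wb reduces to the same SI base units, so it is a valid unit for magnetic flux.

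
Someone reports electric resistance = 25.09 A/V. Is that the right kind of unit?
No

electric resistance has SI base units: kg * m^2 / (A^2 * s^3)
A/V does NOT reduce to kg * m^2 / (A^2 * s^3); a valid unit for electric resistance would be e.g. Ω.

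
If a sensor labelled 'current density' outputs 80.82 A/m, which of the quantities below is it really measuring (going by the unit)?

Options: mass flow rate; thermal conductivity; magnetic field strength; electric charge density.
magnetic field strength

current density should have units dimensionally equivalent to A / m^2 (e.g. A/m²).
The given unit 'A/m' reduces to A / m. Of the listed options, that is the dimensionality of magnetic field strength.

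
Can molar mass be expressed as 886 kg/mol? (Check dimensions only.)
Yes

molar mass has SI base units: kg / mol
kg/mol reduces to the same SI base units, so it is a valid unit for molar mass.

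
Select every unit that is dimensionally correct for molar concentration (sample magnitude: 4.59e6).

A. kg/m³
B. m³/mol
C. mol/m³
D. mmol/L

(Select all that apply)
C, D

molar concentration has SI base units: mol / m^3

Checking each option against mol / m^3:
  A. kg/m³: ✗ does not match
  B. m³/mol: ✗ does not match
  C. mol/m³: ✓ matches
  D. mmol/L: ✓ matches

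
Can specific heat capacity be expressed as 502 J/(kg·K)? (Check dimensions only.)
Yes

specific heat capacity has SI base units: m^2 / (s^2 * K)
J/(kg·K) reduces to the same SI base units, so it is a valid unit for specific heat capacity.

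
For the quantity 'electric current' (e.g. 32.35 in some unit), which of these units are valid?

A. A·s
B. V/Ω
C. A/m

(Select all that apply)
B

electric current has SI base units: A

Checking each option against A:
  A. A·s: ✗ does not match
  B. V/Ω: ✓ matches
  C. A/m: ✗ does not match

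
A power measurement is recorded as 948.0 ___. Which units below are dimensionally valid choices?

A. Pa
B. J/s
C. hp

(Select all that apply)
B, C

power has SI base units: kg * m^2 / s^3

Checking each option against kg * m^2 / s^3:
  A. Pa: ✗ does not match
  B. J/s: ✓ matches
  C. hp: ✓ matches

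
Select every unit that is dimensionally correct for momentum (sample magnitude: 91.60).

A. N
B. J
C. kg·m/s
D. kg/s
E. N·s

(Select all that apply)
C, E

momentum has SI base units: kg * m / s

Checking each option against kg * m / s:
  A. N: ✗ does not match
  B. J: ✗ does not match
  C. kg·m/s: ✓ matches
  D. kg/s: ✗ does not match
  E. N·s: ✓ matches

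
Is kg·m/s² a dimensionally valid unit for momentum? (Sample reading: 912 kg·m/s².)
No

momentum has SI base units: kg * m / s
kg·m/s² does NOT reduce to kg * m / s; a valid unit for momentum would be e.g. kg·m/s.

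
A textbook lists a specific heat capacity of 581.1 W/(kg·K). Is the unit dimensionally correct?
No

specific heat capacity has SI base units: m^2 / (s^2 * K)
W/(kg·K) does NOT reduce to m^2 / (s^2 * K); a valid unit for specific heat capacity would be e.g. J/(kg·K).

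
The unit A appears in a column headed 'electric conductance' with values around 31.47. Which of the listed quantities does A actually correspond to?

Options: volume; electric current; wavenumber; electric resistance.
electric current

electric conductance should have units dimensionally equivalent to A^2 * s^3 / (kg * m^2) (e.g. S).
The given unit 'A' reduces to A. Of the listed options, that is the dimensionality of electric current.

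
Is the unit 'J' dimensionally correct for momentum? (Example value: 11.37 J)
No

momentum has SI base units: kg * m / s
J does NOT reduce to kg * m / s; a valid unit for momentum would be e.g. kg·m/s.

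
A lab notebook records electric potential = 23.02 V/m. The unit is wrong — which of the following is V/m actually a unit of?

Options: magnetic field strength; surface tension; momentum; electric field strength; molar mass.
electric field strength

electric potential should have units dimensionally equivalent to kg * m^2 / (A * s^3) (e.g. V).
The given unit 'V/m' reduces to kg * m / (A * s^3). Of the listed options, that is the dimensionality of electric field strength.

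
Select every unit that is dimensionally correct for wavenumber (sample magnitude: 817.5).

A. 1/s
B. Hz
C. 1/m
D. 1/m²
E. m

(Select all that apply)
C

wavenumber has SI base units: 1 / m

Checking each option against 1 / m:
  A. 1/s: ✗ does not match
  B. Hz: ✗ does not match
  C. 1/m: ✓ matches
  D. 1/m²: ✗ does not match
  E. m: ✗ does not match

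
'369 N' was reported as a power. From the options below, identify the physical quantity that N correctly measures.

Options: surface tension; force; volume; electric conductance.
force

power should have units dimensionally equivalent to kg * m^2 / s^3 (e.g. W).
The given unit 'N' reduces to kg * m / s^2. Of the listed options, that is the dimensionality of force.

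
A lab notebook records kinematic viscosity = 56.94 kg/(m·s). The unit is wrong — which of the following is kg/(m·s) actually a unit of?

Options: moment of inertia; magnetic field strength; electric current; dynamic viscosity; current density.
dynamic viscosity

kinematic viscosity should have units dimensionally equivalent to m^2 / s (e.g. m²/s).
The given unit 'kg/(m·s)' reduces to kg / (m * s). Of the listed options, that is the dimensionality of dynamic viscosity.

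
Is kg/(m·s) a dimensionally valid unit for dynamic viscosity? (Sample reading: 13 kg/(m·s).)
Yes

dynamic viscosity has SI base units: kg / (m * s)
kg/(m·s) reduces to the same SI base units, so it is a valid unit for dynamic viscosity.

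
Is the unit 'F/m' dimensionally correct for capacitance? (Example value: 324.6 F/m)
No

capacitance has SI base units: A^2 * s^4 / (kg * m^2)
F/m does NOT reduce to A^2 * s^4 / (kg * m^2); a valid unit for capacitance would be e.g. F.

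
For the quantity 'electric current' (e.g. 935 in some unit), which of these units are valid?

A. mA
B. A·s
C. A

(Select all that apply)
A, C

electric current has SI base units: A

Checking each option against A:
  A. mA: ✓ matches
  B. A·s: ✗ does not match
  C. A: ✓ matches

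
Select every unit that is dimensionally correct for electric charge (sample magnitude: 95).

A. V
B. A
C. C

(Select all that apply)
C

electric charge has SI base units: A * s

Checking each option against A * s:
  A. V: ✗ does not match
  B. A: ✗ does not match
  C. C: ✓ matches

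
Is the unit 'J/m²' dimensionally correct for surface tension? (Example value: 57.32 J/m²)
Yes

surface tension has SI base units: kg / s^2
J/m² reduces to the same SI base units, so it is a valid unit for surface tension.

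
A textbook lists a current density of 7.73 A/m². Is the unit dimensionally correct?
Yes

current density has SI base units: A / m^2
A/m² reduces to the same SI base units, so it is a valid unit for current density.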